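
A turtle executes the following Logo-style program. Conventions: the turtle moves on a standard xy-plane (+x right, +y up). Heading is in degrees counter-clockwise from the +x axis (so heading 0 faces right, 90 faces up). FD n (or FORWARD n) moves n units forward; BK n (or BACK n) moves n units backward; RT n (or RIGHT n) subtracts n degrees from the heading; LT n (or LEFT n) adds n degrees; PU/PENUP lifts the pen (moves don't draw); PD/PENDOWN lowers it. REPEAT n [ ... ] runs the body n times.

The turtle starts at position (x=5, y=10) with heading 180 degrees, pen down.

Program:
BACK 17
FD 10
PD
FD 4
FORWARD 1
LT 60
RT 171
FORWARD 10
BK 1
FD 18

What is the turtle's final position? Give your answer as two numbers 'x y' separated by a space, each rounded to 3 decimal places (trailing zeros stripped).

Executing turtle program step by step:
Start: pos=(5,10), heading=180, pen down
BK 17: (5,10) -> (22,10) [heading=180, draw]
FD 10: (22,10) -> (12,10) [heading=180, draw]
PD: pen down
FD 4: (12,10) -> (8,10) [heading=180, draw]
FD 1: (8,10) -> (7,10) [heading=180, draw]
LT 60: heading 180 -> 240
RT 171: heading 240 -> 69
FD 10: (7,10) -> (10.584,19.336) [heading=69, draw]
BK 1: (10.584,19.336) -> (10.225,18.402) [heading=69, draw]
FD 18: (10.225,18.402) -> (16.676,35.207) [heading=69, draw]
Final: pos=(16.676,35.207), heading=69, 7 segment(s) drawn

Answer: 16.676 35.207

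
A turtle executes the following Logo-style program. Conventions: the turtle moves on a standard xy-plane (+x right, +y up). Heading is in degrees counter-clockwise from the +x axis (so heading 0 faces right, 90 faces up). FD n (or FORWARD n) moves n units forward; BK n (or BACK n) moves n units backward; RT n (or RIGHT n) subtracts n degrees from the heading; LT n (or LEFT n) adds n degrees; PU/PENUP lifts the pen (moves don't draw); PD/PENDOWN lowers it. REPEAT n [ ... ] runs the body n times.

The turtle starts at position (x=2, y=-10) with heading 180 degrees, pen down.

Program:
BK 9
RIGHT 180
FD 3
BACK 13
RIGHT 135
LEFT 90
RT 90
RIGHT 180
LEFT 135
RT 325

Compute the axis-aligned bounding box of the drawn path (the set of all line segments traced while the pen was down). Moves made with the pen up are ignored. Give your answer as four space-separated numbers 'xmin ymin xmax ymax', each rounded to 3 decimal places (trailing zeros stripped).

Answer: 1 -10 14 -10

Derivation:
Executing turtle program step by step:
Start: pos=(2,-10), heading=180, pen down
BK 9: (2,-10) -> (11,-10) [heading=180, draw]
RT 180: heading 180 -> 0
FD 3: (11,-10) -> (14,-10) [heading=0, draw]
BK 13: (14,-10) -> (1,-10) [heading=0, draw]
RT 135: heading 0 -> 225
LT 90: heading 225 -> 315
RT 90: heading 315 -> 225
RT 180: heading 225 -> 45
LT 135: heading 45 -> 180
RT 325: heading 180 -> 215
Final: pos=(1,-10), heading=215, 3 segment(s) drawn

Segment endpoints: x in {1, 2, 11, 14}, y in {-10, -10}
xmin=1, ymin=-10, xmax=14, ymax=-10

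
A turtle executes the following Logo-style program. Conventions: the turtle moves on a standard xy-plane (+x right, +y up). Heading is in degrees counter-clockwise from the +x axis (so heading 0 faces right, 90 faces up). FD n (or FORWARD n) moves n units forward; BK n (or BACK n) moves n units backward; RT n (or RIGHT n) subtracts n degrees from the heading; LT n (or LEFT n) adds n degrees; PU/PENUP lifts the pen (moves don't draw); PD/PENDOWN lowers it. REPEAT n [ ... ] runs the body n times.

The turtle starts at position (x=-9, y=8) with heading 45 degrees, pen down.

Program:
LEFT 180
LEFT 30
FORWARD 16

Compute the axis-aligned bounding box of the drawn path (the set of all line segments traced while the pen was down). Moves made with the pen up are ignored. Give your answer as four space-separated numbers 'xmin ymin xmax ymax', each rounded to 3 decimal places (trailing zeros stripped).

Executing turtle program step by step:
Start: pos=(-9,8), heading=45, pen down
LT 180: heading 45 -> 225
LT 30: heading 225 -> 255
FD 16: (-9,8) -> (-13.141,-7.455) [heading=255, draw]
Final: pos=(-13.141,-7.455), heading=255, 1 segment(s) drawn

Segment endpoints: x in {-13.141, -9}, y in {-7.455, 8}
xmin=-13.141, ymin=-7.455, xmax=-9, ymax=8

Answer: -13.141 -7.455 -9 8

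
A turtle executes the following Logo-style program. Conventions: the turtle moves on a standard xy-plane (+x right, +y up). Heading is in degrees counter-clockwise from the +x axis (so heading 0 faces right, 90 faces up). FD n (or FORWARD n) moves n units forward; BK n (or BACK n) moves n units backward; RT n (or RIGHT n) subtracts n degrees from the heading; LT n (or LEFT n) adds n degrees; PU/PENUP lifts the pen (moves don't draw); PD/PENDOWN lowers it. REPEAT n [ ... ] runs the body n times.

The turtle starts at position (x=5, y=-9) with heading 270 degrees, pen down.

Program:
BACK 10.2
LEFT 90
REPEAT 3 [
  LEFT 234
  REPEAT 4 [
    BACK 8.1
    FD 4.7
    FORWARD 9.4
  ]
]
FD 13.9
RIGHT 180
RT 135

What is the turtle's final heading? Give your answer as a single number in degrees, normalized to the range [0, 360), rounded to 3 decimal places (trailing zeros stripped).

Executing turtle program step by step:
Start: pos=(5,-9), heading=270, pen down
BK 10.2: (5,-9) -> (5,1.2) [heading=270, draw]
LT 90: heading 270 -> 0
REPEAT 3 [
  -- iteration 1/3 --
  LT 234: heading 0 -> 234
  REPEAT 4 [
    -- iteration 1/4 --
    BK 8.1: (5,1.2) -> (9.761,7.753) [heading=234, draw]
    FD 4.7: (9.761,7.753) -> (6.998,3.951) [heading=234, draw]
    FD 9.4: (6.998,3.951) -> (1.473,-3.654) [heading=234, draw]
    -- iteration 2/4 --
    BK 8.1: (1.473,-3.654) -> (6.234,2.899) [heading=234, draw]
    FD 4.7: (6.234,2.899) -> (3.472,-0.903) [heading=234, draw]
    FD 9.4: (3.472,-0.903) -> (-2.053,-8.508) [heading=234, draw]
    -- iteration 3/4 --
    BK 8.1: (-2.053,-8.508) -> (2.708,-1.955) [heading=234, draw]
    FD 4.7: (2.708,-1.955) -> (-0.055,-5.758) [heading=234, draw]
    FD 9.4: (-0.055,-5.758) -> (-5.58,-13.362) [heading=234, draw]
    -- iteration 4/4 --
    BK 8.1: (-5.58,-13.362) -> (-0.819,-6.809) [heading=234, draw]
    FD 4.7: (-0.819,-6.809) -> (-3.582,-10.612) [heading=234, draw]
    FD 9.4: (-3.582,-10.612) -> (-9.107,-18.216) [heading=234, draw]
  ]
  -- iteration 2/3 --
  LT 234: heading 234 -> 108
  REPEAT 4 [
    -- iteration 1/4 --
    BK 8.1: (-9.107,-18.216) -> (-6.604,-25.92) [heading=108, draw]
    FD 4.7: (-6.604,-25.92) -> (-8.056,-21.45) [heading=108, draw]
    FD 9.4: (-8.056,-21.45) -> (-10.961,-12.51) [heading=108, draw]
    -- iteration 2/4 --
    BK 8.1: (-10.961,-12.51) -> (-8.458,-20.214) [heading=108, draw]
    FD 4.7: (-8.458,-20.214) -> (-9.91,-15.744) [heading=108, draw]
    FD 9.4: (-9.91,-15.744) -> (-12.815,-6.804) [heading=108, draw]
    -- iteration 3/4 --
    BK 8.1: (-12.815,-6.804) -> (-10.312,-14.507) [heading=108, draw]
    FD 4.7: (-10.312,-14.507) -> (-11.764,-10.037) [heading=108, draw]
    FD 9.4: (-11.764,-10.037) -> (-14.669,-1.097) [heading=108, draw]
    -- iteration 4/4 --
    BK 8.1: (-14.669,-1.097) -> (-12.166,-8.801) [heading=108, draw]
    FD 4.7: (-12.166,-8.801) -> (-13.618,-4.331) [heading=108, draw]
    FD 9.4: (-13.618,-4.331) -> (-16.523,4.609) [heading=108, draw]
  ]
  -- iteration 3/3 --
  LT 234: heading 108 -> 342
  REPEAT 4 [
    -- iteration 1/4 --
    BK 8.1: (-16.523,4.609) -> (-24.227,7.112) [heading=342, draw]
    FD 4.7: (-24.227,7.112) -> (-19.757,5.66) [heading=342, draw]
    FD 9.4: (-19.757,5.66) -> (-10.817,2.755) [heading=342, draw]
    -- iteration 2/4 --
    BK 8.1: (-10.817,2.755) -> (-18.52,5.258) [heading=342, draw]
    FD 4.7: (-18.52,5.258) -> (-14.051,3.806) [heading=342, draw]
    FD 9.4: (-14.051,3.806) -> (-5.111,0.901) [heading=342, draw]
    -- iteration 3/4 --
    BK 8.1: (-5.111,0.901) -> (-12.814,3.404) [heading=342, draw]
    FD 4.7: (-12.814,3.404) -> (-8.344,1.951) [heading=342, draw]
    FD 9.4: (-8.344,1.951) -> (0.596,-0.953) [heading=342, draw]
    -- iteration 4/4 --
    BK 8.1: (0.596,-0.953) -> (-7.108,1.55) [heading=342, draw]
    FD 4.7: (-7.108,1.55) -> (-2.638,0.097) [heading=342, draw]
    FD 9.4: (-2.638,0.097) -> (6.302,-2.807) [heading=342, draw]
  ]
]
FD 13.9: (6.302,-2.807) -> (19.522,-7.103) [heading=342, draw]
RT 180: heading 342 -> 162
RT 135: heading 162 -> 27
Final: pos=(19.522,-7.103), heading=27, 38 segment(s) drawn

Answer: 27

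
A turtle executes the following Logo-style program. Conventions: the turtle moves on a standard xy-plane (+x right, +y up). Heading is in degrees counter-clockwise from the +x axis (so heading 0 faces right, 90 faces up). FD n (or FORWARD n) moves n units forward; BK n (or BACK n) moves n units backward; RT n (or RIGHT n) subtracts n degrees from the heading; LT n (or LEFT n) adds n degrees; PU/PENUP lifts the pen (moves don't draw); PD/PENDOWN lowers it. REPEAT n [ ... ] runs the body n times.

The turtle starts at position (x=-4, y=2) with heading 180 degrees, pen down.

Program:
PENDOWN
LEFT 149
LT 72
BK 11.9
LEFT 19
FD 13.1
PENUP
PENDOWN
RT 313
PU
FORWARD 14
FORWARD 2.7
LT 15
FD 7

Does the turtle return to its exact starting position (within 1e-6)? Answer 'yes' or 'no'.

Executing turtle program step by step:
Start: pos=(-4,2), heading=180, pen down
PD: pen down
LT 149: heading 180 -> 329
LT 72: heading 329 -> 41
BK 11.9: (-4,2) -> (-12.981,-5.807) [heading=41, draw]
LT 19: heading 41 -> 60
FD 13.1: (-12.981,-5.807) -> (-6.431,5.538) [heading=60, draw]
PU: pen up
PD: pen down
RT 313: heading 60 -> 107
PU: pen up
FD 14: (-6.431,5.538) -> (-10.524,18.926) [heading=107, move]
FD 2.7: (-10.524,18.926) -> (-11.314,21.508) [heading=107, move]
LT 15: heading 107 -> 122
FD 7: (-11.314,21.508) -> (-15.023,27.444) [heading=122, move]
Final: pos=(-15.023,27.444), heading=122, 2 segment(s) drawn

Start position: (-4, 2)
Final position: (-15.023, 27.444)
Distance = 27.73; >= 1e-6 -> NOT closed

Answer: no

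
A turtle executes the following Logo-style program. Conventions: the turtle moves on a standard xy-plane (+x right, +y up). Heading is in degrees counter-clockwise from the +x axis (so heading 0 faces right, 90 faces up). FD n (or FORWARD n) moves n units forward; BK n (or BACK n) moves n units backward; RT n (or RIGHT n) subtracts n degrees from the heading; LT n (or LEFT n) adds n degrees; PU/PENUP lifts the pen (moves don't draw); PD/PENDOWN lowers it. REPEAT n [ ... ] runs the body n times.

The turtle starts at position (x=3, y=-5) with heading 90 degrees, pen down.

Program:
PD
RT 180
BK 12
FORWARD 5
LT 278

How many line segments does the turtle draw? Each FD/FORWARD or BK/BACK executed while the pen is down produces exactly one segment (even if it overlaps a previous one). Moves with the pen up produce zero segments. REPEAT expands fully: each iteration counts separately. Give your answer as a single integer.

Executing turtle program step by step:
Start: pos=(3,-5), heading=90, pen down
PD: pen down
RT 180: heading 90 -> 270
BK 12: (3,-5) -> (3,7) [heading=270, draw]
FD 5: (3,7) -> (3,2) [heading=270, draw]
LT 278: heading 270 -> 188
Final: pos=(3,2), heading=188, 2 segment(s) drawn
Segments drawn: 2

Answer: 2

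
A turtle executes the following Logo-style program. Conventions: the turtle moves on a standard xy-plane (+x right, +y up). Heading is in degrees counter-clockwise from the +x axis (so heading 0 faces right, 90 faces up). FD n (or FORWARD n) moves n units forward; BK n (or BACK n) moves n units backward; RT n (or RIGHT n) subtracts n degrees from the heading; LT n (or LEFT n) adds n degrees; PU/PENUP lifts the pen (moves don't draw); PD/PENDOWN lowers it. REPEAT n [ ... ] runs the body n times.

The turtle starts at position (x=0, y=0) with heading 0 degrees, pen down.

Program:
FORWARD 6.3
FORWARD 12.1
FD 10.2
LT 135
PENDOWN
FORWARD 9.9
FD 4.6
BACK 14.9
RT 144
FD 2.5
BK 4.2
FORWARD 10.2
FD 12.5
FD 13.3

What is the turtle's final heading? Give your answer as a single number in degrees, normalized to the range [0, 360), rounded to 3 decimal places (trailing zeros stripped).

Executing turtle program step by step:
Start: pos=(0,0), heading=0, pen down
FD 6.3: (0,0) -> (6.3,0) [heading=0, draw]
FD 12.1: (6.3,0) -> (18.4,0) [heading=0, draw]
FD 10.2: (18.4,0) -> (28.6,0) [heading=0, draw]
LT 135: heading 0 -> 135
PD: pen down
FD 9.9: (28.6,0) -> (21.6,7) [heading=135, draw]
FD 4.6: (21.6,7) -> (18.347,10.253) [heading=135, draw]
BK 14.9: (18.347,10.253) -> (28.883,-0.283) [heading=135, draw]
RT 144: heading 135 -> 351
FD 2.5: (28.883,-0.283) -> (31.352,-0.674) [heading=351, draw]
BK 4.2: (31.352,-0.674) -> (27.204,-0.017) [heading=351, draw]
FD 10.2: (27.204,-0.017) -> (37.278,-1.613) [heading=351, draw]
FD 12.5: (37.278,-1.613) -> (49.624,-3.568) [heading=351, draw]
FD 13.3: (49.624,-3.568) -> (62.761,-5.649) [heading=351, draw]
Final: pos=(62.761,-5.649), heading=351, 11 segment(s) drawn

Answer: 351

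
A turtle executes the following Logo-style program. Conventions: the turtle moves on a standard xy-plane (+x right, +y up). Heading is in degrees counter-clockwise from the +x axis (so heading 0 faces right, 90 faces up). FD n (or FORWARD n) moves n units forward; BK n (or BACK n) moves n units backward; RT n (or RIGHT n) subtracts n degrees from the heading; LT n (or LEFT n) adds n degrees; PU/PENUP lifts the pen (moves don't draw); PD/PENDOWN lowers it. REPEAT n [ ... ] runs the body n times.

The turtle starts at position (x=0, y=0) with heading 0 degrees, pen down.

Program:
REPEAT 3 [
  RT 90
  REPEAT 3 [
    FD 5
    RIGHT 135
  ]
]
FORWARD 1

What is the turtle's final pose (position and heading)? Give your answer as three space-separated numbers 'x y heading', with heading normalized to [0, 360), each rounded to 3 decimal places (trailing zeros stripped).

Executing turtle program step by step:
Start: pos=(0,0), heading=0, pen down
REPEAT 3 [
  -- iteration 1/3 --
  RT 90: heading 0 -> 270
  REPEAT 3 [
    -- iteration 1/3 --
    FD 5: (0,0) -> (0,-5) [heading=270, draw]
    RT 135: heading 270 -> 135
    -- iteration 2/3 --
    FD 5: (0,-5) -> (-3.536,-1.464) [heading=135, draw]
    RT 135: heading 135 -> 0
    -- iteration 3/3 --
    FD 5: (-3.536,-1.464) -> (1.464,-1.464) [heading=0, draw]
    RT 135: heading 0 -> 225
  ]
  -- iteration 2/3 --
  RT 90: heading 225 -> 135
  REPEAT 3 [
    -- iteration 1/3 --
    FD 5: (1.464,-1.464) -> (-2.071,2.071) [heading=135, draw]
    RT 135: heading 135 -> 0
    -- iteration 2/3 --
    FD 5: (-2.071,2.071) -> (2.929,2.071) [heading=0, draw]
    RT 135: heading 0 -> 225
    -- iteration 3/3 --
    FD 5: (2.929,2.071) -> (-0.607,-1.464) [heading=225, draw]
    RT 135: heading 225 -> 90
  ]
  -- iteration 3/3 --
  RT 90: heading 90 -> 0
  REPEAT 3 [
    -- iteration 1/3 --
    FD 5: (-0.607,-1.464) -> (4.393,-1.464) [heading=0, draw]
    RT 135: heading 0 -> 225
    -- iteration 2/3 --
    FD 5: (4.393,-1.464) -> (0.858,-5) [heading=225, draw]
    RT 135: heading 225 -> 90
    -- iteration 3/3 --
    FD 5: (0.858,-5) -> (0.858,0) [heading=90, draw]
    RT 135: heading 90 -> 315
  ]
]
FD 1: (0.858,0) -> (1.565,-0.707) [heading=315, draw]
Final: pos=(1.565,-0.707), heading=315, 10 segment(s) drawn

Answer: 1.565 -0.707 315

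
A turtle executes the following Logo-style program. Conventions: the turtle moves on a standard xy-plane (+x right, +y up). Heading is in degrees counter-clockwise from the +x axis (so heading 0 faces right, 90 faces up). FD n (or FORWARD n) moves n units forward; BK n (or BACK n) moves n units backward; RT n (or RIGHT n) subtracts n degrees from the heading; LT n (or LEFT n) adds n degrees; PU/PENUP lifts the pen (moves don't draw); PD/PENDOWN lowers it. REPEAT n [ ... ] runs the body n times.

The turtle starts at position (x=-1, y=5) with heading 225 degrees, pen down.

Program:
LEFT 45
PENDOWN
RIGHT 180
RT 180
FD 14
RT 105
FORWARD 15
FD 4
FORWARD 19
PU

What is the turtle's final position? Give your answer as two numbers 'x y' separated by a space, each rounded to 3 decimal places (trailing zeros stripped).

Executing turtle program step by step:
Start: pos=(-1,5), heading=225, pen down
LT 45: heading 225 -> 270
PD: pen down
RT 180: heading 270 -> 90
RT 180: heading 90 -> 270
FD 14: (-1,5) -> (-1,-9) [heading=270, draw]
RT 105: heading 270 -> 165
FD 15: (-1,-9) -> (-15.489,-5.118) [heading=165, draw]
FD 4: (-15.489,-5.118) -> (-19.353,-4.082) [heading=165, draw]
FD 19: (-19.353,-4.082) -> (-37.705,0.835) [heading=165, draw]
PU: pen up
Final: pos=(-37.705,0.835), heading=165, 4 segment(s) drawn

Answer: -37.705 0.835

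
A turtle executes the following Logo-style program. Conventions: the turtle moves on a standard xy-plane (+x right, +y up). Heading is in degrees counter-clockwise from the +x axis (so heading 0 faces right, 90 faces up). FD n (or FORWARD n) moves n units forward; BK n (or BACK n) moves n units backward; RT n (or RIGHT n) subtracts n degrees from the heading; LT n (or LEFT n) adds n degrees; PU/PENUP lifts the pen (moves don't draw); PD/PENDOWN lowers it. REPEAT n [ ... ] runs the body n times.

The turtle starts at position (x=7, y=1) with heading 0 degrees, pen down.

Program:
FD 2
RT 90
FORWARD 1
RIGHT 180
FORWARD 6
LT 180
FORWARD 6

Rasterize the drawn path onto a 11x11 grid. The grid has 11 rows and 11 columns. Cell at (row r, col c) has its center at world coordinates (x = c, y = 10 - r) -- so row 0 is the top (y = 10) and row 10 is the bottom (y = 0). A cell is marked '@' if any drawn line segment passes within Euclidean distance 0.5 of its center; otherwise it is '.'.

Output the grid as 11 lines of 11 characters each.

Segment 0: (7,1) -> (9,1)
Segment 1: (9,1) -> (9,0)
Segment 2: (9,0) -> (9,6)
Segment 3: (9,6) -> (9,0)

Answer: ...........
...........
...........
...........
.........@.
.........@.
.........@.
.........@.
.........@.
.......@@@.
.........@.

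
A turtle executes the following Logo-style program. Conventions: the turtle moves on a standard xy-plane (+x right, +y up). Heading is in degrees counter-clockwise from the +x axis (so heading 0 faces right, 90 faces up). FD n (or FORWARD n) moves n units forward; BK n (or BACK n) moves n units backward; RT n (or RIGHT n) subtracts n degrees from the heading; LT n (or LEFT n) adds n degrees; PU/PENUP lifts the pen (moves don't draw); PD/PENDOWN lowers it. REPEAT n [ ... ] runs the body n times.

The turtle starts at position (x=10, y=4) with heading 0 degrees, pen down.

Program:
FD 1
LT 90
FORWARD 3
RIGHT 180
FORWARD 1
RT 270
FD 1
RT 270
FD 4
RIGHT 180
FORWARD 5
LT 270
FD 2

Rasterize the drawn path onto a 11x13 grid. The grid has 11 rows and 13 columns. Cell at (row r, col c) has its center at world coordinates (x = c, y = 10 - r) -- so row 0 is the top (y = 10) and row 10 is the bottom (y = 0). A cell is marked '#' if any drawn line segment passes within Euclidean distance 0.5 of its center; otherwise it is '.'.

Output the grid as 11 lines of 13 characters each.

Answer: ............#
............#
............#
...........##
...........##
..........###
..........##.
.............
.............
.............
.............

Derivation:
Segment 0: (10,4) -> (11,4)
Segment 1: (11,4) -> (11,7)
Segment 2: (11,7) -> (11,6)
Segment 3: (11,6) -> (12,6)
Segment 4: (12,6) -> (12,10)
Segment 5: (12,10) -> (12,5)
Segment 6: (12,5) -> (10,5)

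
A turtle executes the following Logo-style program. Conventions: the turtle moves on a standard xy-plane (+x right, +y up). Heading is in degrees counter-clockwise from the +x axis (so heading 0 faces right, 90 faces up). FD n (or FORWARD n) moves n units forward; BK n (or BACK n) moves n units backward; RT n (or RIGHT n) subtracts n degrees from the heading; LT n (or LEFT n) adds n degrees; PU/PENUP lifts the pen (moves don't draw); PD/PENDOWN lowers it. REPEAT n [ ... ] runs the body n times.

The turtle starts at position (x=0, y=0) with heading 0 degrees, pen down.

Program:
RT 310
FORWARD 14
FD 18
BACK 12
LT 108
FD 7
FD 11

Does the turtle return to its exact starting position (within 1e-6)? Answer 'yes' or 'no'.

Answer: no

Derivation:
Executing turtle program step by step:
Start: pos=(0,0), heading=0, pen down
RT 310: heading 0 -> 50
FD 14: (0,0) -> (8.999,10.725) [heading=50, draw]
FD 18: (8.999,10.725) -> (20.569,24.513) [heading=50, draw]
BK 12: (20.569,24.513) -> (12.856,15.321) [heading=50, draw]
LT 108: heading 50 -> 158
FD 7: (12.856,15.321) -> (6.365,17.943) [heading=158, draw]
FD 11: (6.365,17.943) -> (-3.834,22.064) [heading=158, draw]
Final: pos=(-3.834,22.064), heading=158, 5 segment(s) drawn

Start position: (0, 0)
Final position: (-3.834, 22.064)
Distance = 22.394; >= 1e-6 -> NOT closed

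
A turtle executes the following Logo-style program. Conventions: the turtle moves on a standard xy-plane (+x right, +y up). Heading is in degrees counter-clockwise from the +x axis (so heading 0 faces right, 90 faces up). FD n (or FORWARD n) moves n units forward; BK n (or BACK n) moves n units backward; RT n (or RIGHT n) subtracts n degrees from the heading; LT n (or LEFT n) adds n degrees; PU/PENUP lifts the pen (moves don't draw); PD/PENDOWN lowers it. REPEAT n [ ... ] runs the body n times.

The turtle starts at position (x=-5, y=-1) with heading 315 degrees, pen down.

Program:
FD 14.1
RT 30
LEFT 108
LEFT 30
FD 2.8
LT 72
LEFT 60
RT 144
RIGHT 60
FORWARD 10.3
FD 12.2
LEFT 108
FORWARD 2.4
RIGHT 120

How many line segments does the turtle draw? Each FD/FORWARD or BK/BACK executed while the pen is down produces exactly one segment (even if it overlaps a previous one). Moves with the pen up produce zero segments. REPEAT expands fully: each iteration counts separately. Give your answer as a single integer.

Answer: 5

Derivation:
Executing turtle program step by step:
Start: pos=(-5,-1), heading=315, pen down
FD 14.1: (-5,-1) -> (4.97,-10.97) [heading=315, draw]
RT 30: heading 315 -> 285
LT 108: heading 285 -> 33
LT 30: heading 33 -> 63
FD 2.8: (4.97,-10.97) -> (6.241,-8.475) [heading=63, draw]
LT 72: heading 63 -> 135
LT 60: heading 135 -> 195
RT 144: heading 195 -> 51
RT 60: heading 51 -> 351
FD 10.3: (6.241,-8.475) -> (16.415,-10.087) [heading=351, draw]
FD 12.2: (16.415,-10.087) -> (28.464,-11.995) [heading=351, draw]
LT 108: heading 351 -> 99
FD 2.4: (28.464,-11.995) -> (28.089,-9.625) [heading=99, draw]
RT 120: heading 99 -> 339
Final: pos=(28.089,-9.625), heading=339, 5 segment(s) drawn
Segments drawn: 5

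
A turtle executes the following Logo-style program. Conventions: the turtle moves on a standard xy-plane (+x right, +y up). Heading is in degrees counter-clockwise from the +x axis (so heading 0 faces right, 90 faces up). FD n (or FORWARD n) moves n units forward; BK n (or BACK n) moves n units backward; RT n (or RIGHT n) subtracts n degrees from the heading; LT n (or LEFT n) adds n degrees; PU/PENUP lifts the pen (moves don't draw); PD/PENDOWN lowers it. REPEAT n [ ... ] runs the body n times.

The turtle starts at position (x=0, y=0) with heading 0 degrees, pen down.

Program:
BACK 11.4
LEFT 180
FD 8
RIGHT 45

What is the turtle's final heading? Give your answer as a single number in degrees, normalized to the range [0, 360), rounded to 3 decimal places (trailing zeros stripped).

Answer: 135

Derivation:
Executing turtle program step by step:
Start: pos=(0,0), heading=0, pen down
BK 11.4: (0,0) -> (-11.4,0) [heading=0, draw]
LT 180: heading 0 -> 180
FD 8: (-11.4,0) -> (-19.4,0) [heading=180, draw]
RT 45: heading 180 -> 135
Final: pos=(-19.4,0), heading=135, 2 segment(s) drawn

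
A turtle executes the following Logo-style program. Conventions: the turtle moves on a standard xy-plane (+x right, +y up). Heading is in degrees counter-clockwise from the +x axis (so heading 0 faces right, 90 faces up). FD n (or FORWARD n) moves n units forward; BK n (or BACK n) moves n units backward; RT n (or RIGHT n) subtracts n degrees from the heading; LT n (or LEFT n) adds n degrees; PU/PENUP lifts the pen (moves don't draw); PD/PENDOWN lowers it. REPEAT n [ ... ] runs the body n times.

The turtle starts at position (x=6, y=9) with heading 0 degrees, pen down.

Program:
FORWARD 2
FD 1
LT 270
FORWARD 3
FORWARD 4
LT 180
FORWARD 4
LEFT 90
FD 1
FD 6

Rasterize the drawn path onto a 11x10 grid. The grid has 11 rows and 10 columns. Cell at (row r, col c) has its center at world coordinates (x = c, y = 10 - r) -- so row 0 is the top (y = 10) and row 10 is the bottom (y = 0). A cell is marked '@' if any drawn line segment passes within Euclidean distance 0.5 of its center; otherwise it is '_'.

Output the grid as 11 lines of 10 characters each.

Answer: __________
______@@@@
_________@
_________@
__@@@@@@@@
_________@
_________@
_________@
_________@
__________
__________

Derivation:
Segment 0: (6,9) -> (8,9)
Segment 1: (8,9) -> (9,9)
Segment 2: (9,9) -> (9,6)
Segment 3: (9,6) -> (9,2)
Segment 4: (9,2) -> (9,6)
Segment 5: (9,6) -> (8,6)
Segment 6: (8,6) -> (2,6)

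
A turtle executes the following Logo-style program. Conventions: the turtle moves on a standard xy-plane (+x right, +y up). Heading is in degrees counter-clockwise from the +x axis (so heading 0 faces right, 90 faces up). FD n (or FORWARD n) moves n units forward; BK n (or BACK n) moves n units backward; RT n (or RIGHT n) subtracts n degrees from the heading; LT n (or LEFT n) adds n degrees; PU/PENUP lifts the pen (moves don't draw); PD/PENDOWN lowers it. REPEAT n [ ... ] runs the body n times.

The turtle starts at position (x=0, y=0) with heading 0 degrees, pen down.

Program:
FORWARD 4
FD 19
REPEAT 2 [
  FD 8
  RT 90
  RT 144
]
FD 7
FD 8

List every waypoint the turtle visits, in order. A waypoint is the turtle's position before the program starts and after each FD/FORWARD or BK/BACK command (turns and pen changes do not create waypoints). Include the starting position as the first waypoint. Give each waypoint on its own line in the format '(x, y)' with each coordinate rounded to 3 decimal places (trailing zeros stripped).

Executing turtle program step by step:
Start: pos=(0,0), heading=0, pen down
FD 4: (0,0) -> (4,0) [heading=0, draw]
FD 19: (4,0) -> (23,0) [heading=0, draw]
REPEAT 2 [
  -- iteration 1/2 --
  FD 8: (23,0) -> (31,0) [heading=0, draw]
  RT 90: heading 0 -> 270
  RT 144: heading 270 -> 126
  -- iteration 2/2 --
  FD 8: (31,0) -> (26.298,6.472) [heading=126, draw]
  RT 90: heading 126 -> 36
  RT 144: heading 36 -> 252
]
FD 7: (26.298,6.472) -> (24.135,-0.185) [heading=252, draw]
FD 8: (24.135,-0.185) -> (21.662,-7.794) [heading=252, draw]
Final: pos=(21.662,-7.794), heading=252, 6 segment(s) drawn
Waypoints (7 total):
(0, 0)
(4, 0)
(23, 0)
(31, 0)
(26.298, 6.472)
(24.135, -0.185)
(21.662, -7.794)

Answer: (0, 0)
(4, 0)
(23, 0)
(31, 0)
(26.298, 6.472)
(24.135, -0.185)
(21.662, -7.794)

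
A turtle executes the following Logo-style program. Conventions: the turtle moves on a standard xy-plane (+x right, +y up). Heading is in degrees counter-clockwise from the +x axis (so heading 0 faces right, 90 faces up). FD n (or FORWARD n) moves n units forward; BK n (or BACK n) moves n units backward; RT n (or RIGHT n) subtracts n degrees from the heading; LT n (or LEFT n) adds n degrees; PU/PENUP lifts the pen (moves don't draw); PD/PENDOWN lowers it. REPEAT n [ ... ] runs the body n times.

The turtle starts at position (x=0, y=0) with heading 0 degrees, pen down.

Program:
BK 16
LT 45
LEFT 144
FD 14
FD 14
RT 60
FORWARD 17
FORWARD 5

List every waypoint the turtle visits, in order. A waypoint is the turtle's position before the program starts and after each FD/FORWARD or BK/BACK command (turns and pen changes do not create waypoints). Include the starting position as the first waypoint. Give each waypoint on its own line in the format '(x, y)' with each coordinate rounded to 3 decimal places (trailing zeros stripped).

Executing turtle program step by step:
Start: pos=(0,0), heading=0, pen down
BK 16: (0,0) -> (-16,0) [heading=0, draw]
LT 45: heading 0 -> 45
LT 144: heading 45 -> 189
FD 14: (-16,0) -> (-29.828,-2.19) [heading=189, draw]
FD 14: (-29.828,-2.19) -> (-43.655,-4.38) [heading=189, draw]
RT 60: heading 189 -> 129
FD 17: (-43.655,-4.38) -> (-54.354,8.831) [heading=129, draw]
FD 5: (-54.354,8.831) -> (-57.5,12.717) [heading=129, draw]
Final: pos=(-57.5,12.717), heading=129, 5 segment(s) drawn
Waypoints (6 total):
(0, 0)
(-16, 0)
(-29.828, -2.19)
(-43.655, -4.38)
(-54.354, 8.831)
(-57.5, 12.717)

Answer: (0, 0)
(-16, 0)
(-29.828, -2.19)
(-43.655, -4.38)
(-54.354, 8.831)
(-57.5, 12.717)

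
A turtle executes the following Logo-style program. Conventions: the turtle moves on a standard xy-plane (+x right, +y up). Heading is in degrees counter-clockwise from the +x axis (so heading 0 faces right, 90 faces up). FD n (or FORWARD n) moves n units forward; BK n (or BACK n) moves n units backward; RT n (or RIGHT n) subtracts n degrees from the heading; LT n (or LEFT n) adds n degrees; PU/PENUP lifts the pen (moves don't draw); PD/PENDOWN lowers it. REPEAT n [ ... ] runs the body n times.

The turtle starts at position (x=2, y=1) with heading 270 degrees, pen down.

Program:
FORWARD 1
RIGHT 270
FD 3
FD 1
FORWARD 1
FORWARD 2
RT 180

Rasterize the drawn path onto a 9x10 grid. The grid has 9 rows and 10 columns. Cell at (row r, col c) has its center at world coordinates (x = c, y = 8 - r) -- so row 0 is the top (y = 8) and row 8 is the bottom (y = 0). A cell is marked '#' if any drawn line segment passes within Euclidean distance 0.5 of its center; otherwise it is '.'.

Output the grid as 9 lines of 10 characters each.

Answer: ..........
..........
..........
..........
..........
..........
..........
..#.......
..########

Derivation:
Segment 0: (2,1) -> (2,0)
Segment 1: (2,0) -> (5,0)
Segment 2: (5,0) -> (6,0)
Segment 3: (6,0) -> (7,0)
Segment 4: (7,0) -> (9,0)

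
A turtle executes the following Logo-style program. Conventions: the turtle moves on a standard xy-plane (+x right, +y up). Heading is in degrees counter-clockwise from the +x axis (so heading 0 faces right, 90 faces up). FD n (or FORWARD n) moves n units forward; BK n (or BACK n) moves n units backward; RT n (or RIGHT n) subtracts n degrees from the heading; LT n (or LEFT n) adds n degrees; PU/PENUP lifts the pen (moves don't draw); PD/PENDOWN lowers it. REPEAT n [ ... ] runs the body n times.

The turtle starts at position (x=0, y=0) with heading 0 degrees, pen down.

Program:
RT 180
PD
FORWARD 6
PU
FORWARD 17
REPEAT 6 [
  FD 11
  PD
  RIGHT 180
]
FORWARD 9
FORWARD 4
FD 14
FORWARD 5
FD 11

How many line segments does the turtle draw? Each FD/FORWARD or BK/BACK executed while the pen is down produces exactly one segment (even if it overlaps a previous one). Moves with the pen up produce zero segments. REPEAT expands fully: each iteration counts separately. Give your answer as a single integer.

Answer: 11

Derivation:
Executing turtle program step by step:
Start: pos=(0,0), heading=0, pen down
RT 180: heading 0 -> 180
PD: pen down
FD 6: (0,0) -> (-6,0) [heading=180, draw]
PU: pen up
FD 17: (-6,0) -> (-23,0) [heading=180, move]
REPEAT 6 [
  -- iteration 1/6 --
  FD 11: (-23,0) -> (-34,0) [heading=180, move]
  PD: pen down
  RT 180: heading 180 -> 0
  -- iteration 2/6 --
  FD 11: (-34,0) -> (-23,0) [heading=0, draw]
  PD: pen down
  RT 180: heading 0 -> 180
  -- iteration 3/6 --
  FD 11: (-23,0) -> (-34,0) [heading=180, draw]
  PD: pen down
  RT 180: heading 180 -> 0
  -- iteration 4/6 --
  FD 11: (-34,0) -> (-23,0) [heading=0, draw]
  PD: pen down
  RT 180: heading 0 -> 180
  -- iteration 5/6 --
  FD 11: (-23,0) -> (-34,0) [heading=180, draw]
  PD: pen down
  RT 180: heading 180 -> 0
  -- iteration 6/6 --
  FD 11: (-34,0) -> (-23,0) [heading=0, draw]
  PD: pen down
  RT 180: heading 0 -> 180
]
FD 9: (-23,0) -> (-32,0) [heading=180, draw]
FD 4: (-32,0) -> (-36,0) [heading=180, draw]
FD 14: (-36,0) -> (-50,0) [heading=180, draw]
FD 5: (-50,0) -> (-55,0) [heading=180, draw]
FD 11: (-55,0) -> (-66,0) [heading=180, draw]
Final: pos=(-66,0), heading=180, 11 segment(s) drawn
Segments drawn: 11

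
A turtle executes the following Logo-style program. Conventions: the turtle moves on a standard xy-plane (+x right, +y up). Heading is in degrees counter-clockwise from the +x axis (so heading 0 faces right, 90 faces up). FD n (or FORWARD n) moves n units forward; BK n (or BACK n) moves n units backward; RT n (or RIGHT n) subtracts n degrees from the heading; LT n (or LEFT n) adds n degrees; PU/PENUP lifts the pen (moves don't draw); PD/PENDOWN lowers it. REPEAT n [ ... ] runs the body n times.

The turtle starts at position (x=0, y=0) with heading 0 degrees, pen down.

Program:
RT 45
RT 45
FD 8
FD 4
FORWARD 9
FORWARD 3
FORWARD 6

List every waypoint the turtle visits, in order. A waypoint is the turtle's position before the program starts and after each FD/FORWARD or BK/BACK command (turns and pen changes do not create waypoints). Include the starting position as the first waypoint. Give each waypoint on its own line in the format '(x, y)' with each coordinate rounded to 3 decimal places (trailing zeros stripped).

Answer: (0, 0)
(0, -8)
(0, -12)
(0, -21)
(0, -24)
(0, -30)

Derivation:
Executing turtle program step by step:
Start: pos=(0,0), heading=0, pen down
RT 45: heading 0 -> 315
RT 45: heading 315 -> 270
FD 8: (0,0) -> (0,-8) [heading=270, draw]
FD 4: (0,-8) -> (0,-12) [heading=270, draw]
FD 9: (0,-12) -> (0,-21) [heading=270, draw]
FD 3: (0,-21) -> (0,-24) [heading=270, draw]
FD 6: (0,-24) -> (0,-30) [heading=270, draw]
Final: pos=(0,-30), heading=270, 5 segment(s) drawn
Waypoints (6 total):
(0, 0)
(0, -8)
(0, -12)
(0, -21)
(0, -24)
(0, -30)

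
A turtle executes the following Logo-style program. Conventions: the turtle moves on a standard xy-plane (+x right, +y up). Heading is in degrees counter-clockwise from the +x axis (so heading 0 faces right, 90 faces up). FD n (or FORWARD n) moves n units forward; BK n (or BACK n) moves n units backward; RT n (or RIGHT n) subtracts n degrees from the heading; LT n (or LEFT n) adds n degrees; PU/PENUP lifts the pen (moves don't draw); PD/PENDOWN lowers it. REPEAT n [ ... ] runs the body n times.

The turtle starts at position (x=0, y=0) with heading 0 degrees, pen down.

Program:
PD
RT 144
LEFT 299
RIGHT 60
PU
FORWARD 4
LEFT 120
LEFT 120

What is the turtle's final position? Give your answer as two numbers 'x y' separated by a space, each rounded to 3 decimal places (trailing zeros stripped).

Answer: -0.349 3.985

Derivation:
Executing turtle program step by step:
Start: pos=(0,0), heading=0, pen down
PD: pen down
RT 144: heading 0 -> 216
LT 299: heading 216 -> 155
RT 60: heading 155 -> 95
PU: pen up
FD 4: (0,0) -> (-0.349,3.985) [heading=95, move]
LT 120: heading 95 -> 215
LT 120: heading 215 -> 335
Final: pos=(-0.349,3.985), heading=335, 0 segment(s) drawn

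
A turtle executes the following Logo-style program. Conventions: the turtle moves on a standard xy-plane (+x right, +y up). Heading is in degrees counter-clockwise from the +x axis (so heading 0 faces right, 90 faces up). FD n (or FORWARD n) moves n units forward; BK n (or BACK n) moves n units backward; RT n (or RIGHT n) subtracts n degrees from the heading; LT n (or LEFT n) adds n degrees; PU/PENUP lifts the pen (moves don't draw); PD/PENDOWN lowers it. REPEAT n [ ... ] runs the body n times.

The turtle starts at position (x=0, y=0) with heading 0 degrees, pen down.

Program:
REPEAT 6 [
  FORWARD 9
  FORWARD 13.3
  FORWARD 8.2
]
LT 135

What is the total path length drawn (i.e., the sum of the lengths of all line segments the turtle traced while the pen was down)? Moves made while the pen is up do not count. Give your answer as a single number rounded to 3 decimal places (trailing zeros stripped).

Executing turtle program step by step:
Start: pos=(0,0), heading=0, pen down
REPEAT 6 [
  -- iteration 1/6 --
  FD 9: (0,0) -> (9,0) [heading=0, draw]
  FD 13.3: (9,0) -> (22.3,0) [heading=0, draw]
  FD 8.2: (22.3,0) -> (30.5,0) [heading=0, draw]
  -- iteration 2/6 --
  FD 9: (30.5,0) -> (39.5,0) [heading=0, draw]
  FD 13.3: (39.5,0) -> (52.8,0) [heading=0, draw]
  FD 8.2: (52.8,0) -> (61,0) [heading=0, draw]
  -- iteration 3/6 --
  FD 9: (61,0) -> (70,0) [heading=0, draw]
  FD 13.3: (70,0) -> (83.3,0) [heading=0, draw]
  FD 8.2: (83.3,0) -> (91.5,0) [heading=0, draw]
  -- iteration 4/6 --
  FD 9: (91.5,0) -> (100.5,0) [heading=0, draw]
  FD 13.3: (100.5,0) -> (113.8,0) [heading=0, draw]
  FD 8.2: (113.8,0) -> (122,0) [heading=0, draw]
  -- iteration 5/6 --
  FD 9: (122,0) -> (131,0) [heading=0, draw]
  FD 13.3: (131,0) -> (144.3,0) [heading=0, draw]
  FD 8.2: (144.3,0) -> (152.5,0) [heading=0, draw]
  -- iteration 6/6 --
  FD 9: (152.5,0) -> (161.5,0) [heading=0, draw]
  FD 13.3: (161.5,0) -> (174.8,0) [heading=0, draw]
  FD 8.2: (174.8,0) -> (183,0) [heading=0, draw]
]
LT 135: heading 0 -> 135
Final: pos=(183,0), heading=135, 18 segment(s) drawn

Segment lengths:
  seg 1: (0,0) -> (9,0), length = 9
  seg 2: (9,0) -> (22.3,0), length = 13.3
  seg 3: (22.3,0) -> (30.5,0), length = 8.2
  seg 4: (30.5,0) -> (39.5,0), length = 9
  seg 5: (39.5,0) -> (52.8,0), length = 13.3
  seg 6: (52.8,0) -> (61,0), length = 8.2
  seg 7: (61,0) -> (70,0), length = 9
  seg 8: (70,0) -> (83.3,0), length = 13.3
  seg 9: (83.3,0) -> (91.5,0), length = 8.2
  seg 10: (91.5,0) -> (100.5,0), length = 9
  seg 11: (100.5,0) -> (113.8,0), length = 13.3
  seg 12: (113.8,0) -> (122,0), length = 8.2
  seg 13: (122,0) -> (131,0), length = 9
  seg 14: (131,0) -> (144.3,0), length = 13.3
  seg 15: (144.3,0) -> (152.5,0), length = 8.2
  seg 16: (152.5,0) -> (161.5,0), length = 9
  seg 17: (161.5,0) -> (174.8,0), length = 13.3
  seg 18: (174.8,0) -> (183,0), length = 8.2
Total = 183

Answer: 183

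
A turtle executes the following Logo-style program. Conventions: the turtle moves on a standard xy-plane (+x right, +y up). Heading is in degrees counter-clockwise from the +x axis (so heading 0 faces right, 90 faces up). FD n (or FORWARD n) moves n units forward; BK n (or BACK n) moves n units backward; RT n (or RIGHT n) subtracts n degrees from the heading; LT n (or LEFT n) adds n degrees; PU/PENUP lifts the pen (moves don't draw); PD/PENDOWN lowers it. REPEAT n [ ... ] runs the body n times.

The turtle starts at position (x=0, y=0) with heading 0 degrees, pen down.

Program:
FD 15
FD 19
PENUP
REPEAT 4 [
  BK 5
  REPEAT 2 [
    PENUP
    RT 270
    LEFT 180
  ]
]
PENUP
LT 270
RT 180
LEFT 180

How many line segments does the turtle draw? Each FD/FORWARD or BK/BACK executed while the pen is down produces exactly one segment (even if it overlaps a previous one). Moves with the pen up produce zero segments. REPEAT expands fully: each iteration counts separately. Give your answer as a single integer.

Answer: 2

Derivation:
Executing turtle program step by step:
Start: pos=(0,0), heading=0, pen down
FD 15: (0,0) -> (15,0) [heading=0, draw]
FD 19: (15,0) -> (34,0) [heading=0, draw]
PU: pen up
REPEAT 4 [
  -- iteration 1/4 --
  BK 5: (34,0) -> (29,0) [heading=0, move]
  REPEAT 2 [
    -- iteration 1/2 --
    PU: pen up
    RT 270: heading 0 -> 90
    LT 180: heading 90 -> 270
    -- iteration 2/2 --
    PU: pen up
    RT 270: heading 270 -> 0
    LT 180: heading 0 -> 180
  ]
  -- iteration 2/4 --
  BK 5: (29,0) -> (34,0) [heading=180, move]
  REPEAT 2 [
    -- iteration 1/2 --
    PU: pen up
    RT 270: heading 180 -> 270
    LT 180: heading 270 -> 90
    -- iteration 2/2 --
    PU: pen up
    RT 270: heading 90 -> 180
    LT 180: heading 180 -> 0
  ]
  -- iteration 3/4 --
  BK 5: (34,0) -> (29,0) [heading=0, move]
  REPEAT 2 [
    -- iteration 1/2 --
    PU: pen up
    RT 270: heading 0 -> 90
    LT 180: heading 90 -> 270
    -- iteration 2/2 --
    PU: pen up
    RT 270: heading 270 -> 0
    LT 180: heading 0 -> 180
  ]
  -- iteration 4/4 --
  BK 5: (29,0) -> (34,0) [heading=180, move]
  REPEAT 2 [
    -- iteration 1/2 --
    PU: pen up
    RT 270: heading 180 -> 270
    LT 180: heading 270 -> 90
    -- iteration 2/2 --
    PU: pen up
    RT 270: heading 90 -> 180
    LT 180: heading 180 -> 0
  ]
]
PU: pen up
LT 270: heading 0 -> 270
RT 180: heading 270 -> 90
LT 180: heading 90 -> 270
Final: pos=(34,0), heading=270, 2 segment(s) drawn
Segments drawn: 2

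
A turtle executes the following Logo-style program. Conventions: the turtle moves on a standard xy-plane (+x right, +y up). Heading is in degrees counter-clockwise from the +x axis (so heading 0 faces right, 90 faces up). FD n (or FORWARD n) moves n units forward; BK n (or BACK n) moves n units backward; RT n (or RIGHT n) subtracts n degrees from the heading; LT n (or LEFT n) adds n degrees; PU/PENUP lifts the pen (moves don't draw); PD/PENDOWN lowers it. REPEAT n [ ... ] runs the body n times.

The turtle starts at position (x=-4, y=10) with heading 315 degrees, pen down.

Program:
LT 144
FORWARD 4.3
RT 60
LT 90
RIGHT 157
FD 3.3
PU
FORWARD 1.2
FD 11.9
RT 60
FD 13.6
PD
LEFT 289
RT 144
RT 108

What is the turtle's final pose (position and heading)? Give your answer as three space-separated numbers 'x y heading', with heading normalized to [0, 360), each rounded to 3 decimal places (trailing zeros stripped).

Executing turtle program step by step:
Start: pos=(-4,10), heading=315, pen down
LT 144: heading 315 -> 99
FD 4.3: (-4,10) -> (-4.673,14.247) [heading=99, draw]
RT 60: heading 99 -> 39
LT 90: heading 39 -> 129
RT 157: heading 129 -> 332
FD 3.3: (-4.673,14.247) -> (-1.759,12.698) [heading=332, draw]
PU: pen up
FD 1.2: (-1.759,12.698) -> (-0.699,12.134) [heading=332, move]
FD 11.9: (-0.699,12.134) -> (9.808,6.548) [heading=332, move]
RT 60: heading 332 -> 272
FD 13.6: (9.808,6.548) -> (10.282,-7.044) [heading=272, move]
PD: pen down
LT 289: heading 272 -> 201
RT 144: heading 201 -> 57
RT 108: heading 57 -> 309
Final: pos=(10.282,-7.044), heading=309, 2 segment(s) drawn

Answer: 10.282 -7.044 309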